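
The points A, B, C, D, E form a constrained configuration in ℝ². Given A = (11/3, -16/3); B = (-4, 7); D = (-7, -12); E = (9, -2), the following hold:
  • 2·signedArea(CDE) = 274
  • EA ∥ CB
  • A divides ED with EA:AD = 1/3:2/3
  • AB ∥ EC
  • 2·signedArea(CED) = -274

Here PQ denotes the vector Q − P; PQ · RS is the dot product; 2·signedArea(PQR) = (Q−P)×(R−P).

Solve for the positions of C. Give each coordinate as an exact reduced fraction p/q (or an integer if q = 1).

C = (4/3, 31/3)

1. C_x = 4/3  [EA ∥ CB ∩ AB ∥ EC]
2. C_y = 31/3  [EA ∥ CB ∩ AB ∥ EC]
   → C = (4/3, 31/3)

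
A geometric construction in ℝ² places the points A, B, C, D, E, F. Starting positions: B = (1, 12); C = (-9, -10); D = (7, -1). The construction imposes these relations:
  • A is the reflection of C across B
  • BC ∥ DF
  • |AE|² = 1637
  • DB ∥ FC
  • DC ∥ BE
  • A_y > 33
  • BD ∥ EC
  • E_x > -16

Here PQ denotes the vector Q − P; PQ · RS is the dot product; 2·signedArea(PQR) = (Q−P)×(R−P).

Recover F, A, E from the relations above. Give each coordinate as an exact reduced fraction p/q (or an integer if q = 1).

1. F_x = -3  [DB ∥ FC ∩ BC ∥ DF]
2. F_y = -23  [DB ∥ FC ∩ BC ∥ DF]
   → F = (-3, -23)
3. A_x = 11  [A is the reflection of C across B]
4. A_y = 34  [A is the reflection of C across B]
   → A = (11, 34)
5. E_x = -15  [BD ∥ EC ∩ DC ∥ BE]
6. E_y = 3  [BD ∥ EC ∩ DC ∥ BE]
   → E = (-15, 3)

A = (11, 34)
E = (-15, 3)
F = (-3, -23)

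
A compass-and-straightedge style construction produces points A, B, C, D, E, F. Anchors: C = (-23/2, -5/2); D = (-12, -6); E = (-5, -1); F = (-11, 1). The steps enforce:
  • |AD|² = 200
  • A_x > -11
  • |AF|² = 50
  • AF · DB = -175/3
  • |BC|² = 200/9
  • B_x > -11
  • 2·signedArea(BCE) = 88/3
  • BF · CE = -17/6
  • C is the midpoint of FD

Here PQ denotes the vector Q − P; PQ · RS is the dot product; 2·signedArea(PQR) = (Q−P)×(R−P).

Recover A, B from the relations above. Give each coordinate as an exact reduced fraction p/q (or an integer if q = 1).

A = (-10, 8)
B = (-65/6, 13/6)

1. B_x = -65/6  [2·signedArea(BCE) = 88/3 ∩ BF · CE = -17/6]
2. B_y = 13/6  [2·signedArea(BCE) = 88/3 ∩ BF · CE = -17/6]
   → B = (-65/6, 13/6)
3. A_x = -10  [line -7/6·x + -49/6·y + 161/3 = 0 ∩ |AF|² = 50]
4. A_y = 8  [line -7/6·x + -49/6·y + 161/3 = 0 ∩ |AF|² = 50]
   → A = (-10, 8)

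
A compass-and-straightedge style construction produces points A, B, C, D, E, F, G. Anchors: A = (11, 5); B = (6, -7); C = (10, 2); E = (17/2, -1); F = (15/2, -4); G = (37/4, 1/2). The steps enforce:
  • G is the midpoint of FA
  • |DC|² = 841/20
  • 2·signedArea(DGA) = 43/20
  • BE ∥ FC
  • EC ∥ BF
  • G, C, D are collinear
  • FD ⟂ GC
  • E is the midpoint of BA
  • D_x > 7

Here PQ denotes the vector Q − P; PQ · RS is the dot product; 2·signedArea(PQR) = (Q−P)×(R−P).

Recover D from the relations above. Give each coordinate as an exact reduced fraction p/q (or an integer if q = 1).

D = (71/10, -19/5)

1. D_x = 71/10  [G, C, D are collinear ∩ FD ⟂ GC]
2. D_y = -19/5  [G, C, D are collinear ∩ FD ⟂ GC]
   → D = (71/10, -19/5)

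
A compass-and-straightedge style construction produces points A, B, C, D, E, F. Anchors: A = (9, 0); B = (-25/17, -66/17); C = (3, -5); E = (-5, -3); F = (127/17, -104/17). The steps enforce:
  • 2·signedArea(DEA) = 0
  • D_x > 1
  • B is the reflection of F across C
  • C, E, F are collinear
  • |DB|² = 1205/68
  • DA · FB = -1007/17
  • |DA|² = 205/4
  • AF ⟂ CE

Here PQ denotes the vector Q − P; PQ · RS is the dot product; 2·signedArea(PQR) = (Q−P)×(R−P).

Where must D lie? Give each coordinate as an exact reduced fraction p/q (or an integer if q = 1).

1. D_x = 2  [2·signedArea(DEA) = 0 ∩ DA · FB = -1007/17]
2. D_y = -3/2  [2·signedArea(DEA) = 0 ∩ DA · FB = -1007/17]
   → D = (2, -3/2)

D = (2, -3/2)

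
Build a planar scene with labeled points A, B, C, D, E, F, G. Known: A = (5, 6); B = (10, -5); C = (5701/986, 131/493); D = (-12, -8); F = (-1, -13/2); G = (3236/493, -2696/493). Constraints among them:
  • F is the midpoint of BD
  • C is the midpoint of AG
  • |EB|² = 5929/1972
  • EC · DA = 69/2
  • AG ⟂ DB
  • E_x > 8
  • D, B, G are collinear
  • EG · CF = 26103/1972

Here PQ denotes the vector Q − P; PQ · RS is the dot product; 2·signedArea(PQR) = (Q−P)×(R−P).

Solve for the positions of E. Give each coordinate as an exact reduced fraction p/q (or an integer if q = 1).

1. E_x = 4083/493  [EG · CF = 26103/1972 ∩ EC · DA = 69/2]
2. E_y = -5161/986  [EG · CF = 26103/1972 ∩ EC · DA = 69/2]
   → E = (4083/493, -5161/986)

E = (4083/493, -5161/986)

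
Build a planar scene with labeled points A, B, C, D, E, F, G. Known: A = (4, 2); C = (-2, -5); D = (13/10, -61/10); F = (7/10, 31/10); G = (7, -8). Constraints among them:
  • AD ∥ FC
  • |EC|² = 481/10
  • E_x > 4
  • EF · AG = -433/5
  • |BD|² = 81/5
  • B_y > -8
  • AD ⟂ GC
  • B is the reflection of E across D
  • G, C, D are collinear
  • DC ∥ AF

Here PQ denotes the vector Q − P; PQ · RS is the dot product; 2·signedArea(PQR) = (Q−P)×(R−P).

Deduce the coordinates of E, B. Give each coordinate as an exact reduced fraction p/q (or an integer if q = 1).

1. E_x = 49/10  [line -3·x + 10·y + 577/10 = 0 ∩ |EC|² = 481/10]
2. E_y = -43/10  [line -3·x + 10·y + 577/10 = 0 ∩ |EC|² = 481/10]
   → E = (49/10, -43/10)
3. B_x = -23/10  [B is the reflection of E across D]
4. B_y = -79/10  [B is the reflection of E across D]
   → B = (-23/10, -79/10)

B = (-23/10, -79/10)
E = (49/10, -43/10)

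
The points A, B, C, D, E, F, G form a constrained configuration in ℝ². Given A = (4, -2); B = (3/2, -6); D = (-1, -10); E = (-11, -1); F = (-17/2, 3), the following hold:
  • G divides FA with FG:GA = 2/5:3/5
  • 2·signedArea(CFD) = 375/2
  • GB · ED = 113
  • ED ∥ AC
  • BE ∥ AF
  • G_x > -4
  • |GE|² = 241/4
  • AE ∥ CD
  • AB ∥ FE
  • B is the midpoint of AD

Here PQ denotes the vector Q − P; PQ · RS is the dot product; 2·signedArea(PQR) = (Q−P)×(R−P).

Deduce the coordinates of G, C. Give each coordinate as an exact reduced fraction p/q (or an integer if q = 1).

C = (14, -11)
G = (-7/2, 1)

1. G_x = -7/2  [G divides FA with FG:GA = 2/5:3/5]
2. G_y = 1  [G divides FA with FG:GA = 2/5:3/5]
   → G = (-7/2, 1)
3. C_x = 14  [AE ∥ CD ∩ ED ∥ AC]
4. C_y = -11  [AE ∥ CD ∩ ED ∥ AC]
   → C = (14, -11)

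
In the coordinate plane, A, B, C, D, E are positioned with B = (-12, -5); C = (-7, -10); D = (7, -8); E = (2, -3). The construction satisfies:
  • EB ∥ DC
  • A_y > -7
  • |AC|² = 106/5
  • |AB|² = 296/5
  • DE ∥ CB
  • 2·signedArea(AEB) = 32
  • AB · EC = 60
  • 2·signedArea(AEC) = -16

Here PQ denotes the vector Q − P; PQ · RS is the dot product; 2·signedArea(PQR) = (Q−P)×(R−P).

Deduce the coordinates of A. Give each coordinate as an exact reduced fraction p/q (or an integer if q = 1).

1. A_x = -22/5  [2·signedArea(AEC) = -16 ∩ 2·signedArea(AEB) = 32]
2. A_y = -31/5  [2·signedArea(AEC) = -16 ∩ 2·signedArea(AEB) = 32]
   → A = (-22/5, -31/5)

A = (-22/5, -31/5)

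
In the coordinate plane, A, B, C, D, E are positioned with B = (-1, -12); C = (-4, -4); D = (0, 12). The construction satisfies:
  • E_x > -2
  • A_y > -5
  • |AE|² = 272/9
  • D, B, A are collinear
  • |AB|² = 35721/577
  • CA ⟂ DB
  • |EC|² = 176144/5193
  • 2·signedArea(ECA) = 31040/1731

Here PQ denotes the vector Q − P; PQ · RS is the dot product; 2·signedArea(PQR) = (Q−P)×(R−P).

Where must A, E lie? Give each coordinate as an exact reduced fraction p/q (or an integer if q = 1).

1. A_x = -388/577  [D, B, A are collinear ∩ CA ⟂ DB]
2. A_y = -2388/577  [D, B, A are collinear ∩ CA ⟂ DB]
   → A = (-388/577, -2388/577)
3. E_x = -2696/1731  [line 80/577·x + 1920/577·y + -7040/1731 = 0 ∩ |EC|² = 176144/5193]
4. E_y = 2228/1731  [line 80/577·x + 1920/577·y + -7040/1731 = 0 ∩ |EC|² = 176144/5193]
   → E = (-2696/1731, 2228/1731)

A = (-388/577, -2388/577)
E = (-2696/1731, 2228/1731)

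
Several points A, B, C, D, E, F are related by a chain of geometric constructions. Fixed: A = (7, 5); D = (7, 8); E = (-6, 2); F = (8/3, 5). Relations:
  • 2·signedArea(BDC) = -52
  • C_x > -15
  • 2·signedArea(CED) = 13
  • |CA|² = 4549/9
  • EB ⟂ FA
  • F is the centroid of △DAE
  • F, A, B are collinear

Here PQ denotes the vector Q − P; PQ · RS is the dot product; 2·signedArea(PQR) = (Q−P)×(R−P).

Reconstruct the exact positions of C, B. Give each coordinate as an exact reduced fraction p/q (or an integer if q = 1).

B = (-6, 5)
C = (-44/3, -1)

1. B_x = -6  [F, A, B are collinear ∩ EB ⟂ FA]
2. B_y = 5  [F, A, B are collinear ∩ EB ⟂ FA]
   → B = (-6, 5)
3. C_x = -44/3  [2·signedArea(CED) = 13 ∩ 2·signedArea(BDC) = -52]
4. C_y = -1  [2·signedArea(CED) = 13 ∩ 2·signedArea(BDC) = -52]
   → C = (-44/3, -1)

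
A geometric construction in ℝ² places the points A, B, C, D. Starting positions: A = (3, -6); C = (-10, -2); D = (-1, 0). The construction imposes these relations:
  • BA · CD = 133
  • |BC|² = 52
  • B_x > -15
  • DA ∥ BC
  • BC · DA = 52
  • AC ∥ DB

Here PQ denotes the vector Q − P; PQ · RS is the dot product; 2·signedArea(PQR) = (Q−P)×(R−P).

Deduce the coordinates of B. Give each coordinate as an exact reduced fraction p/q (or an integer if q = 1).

B = (-14, 4)

1. B_x = -14  [DA ∥ BC ∩ AC ∥ DB]
2. B_y = 4  [DA ∥ BC ∩ AC ∥ DB]
   → B = (-14, 4)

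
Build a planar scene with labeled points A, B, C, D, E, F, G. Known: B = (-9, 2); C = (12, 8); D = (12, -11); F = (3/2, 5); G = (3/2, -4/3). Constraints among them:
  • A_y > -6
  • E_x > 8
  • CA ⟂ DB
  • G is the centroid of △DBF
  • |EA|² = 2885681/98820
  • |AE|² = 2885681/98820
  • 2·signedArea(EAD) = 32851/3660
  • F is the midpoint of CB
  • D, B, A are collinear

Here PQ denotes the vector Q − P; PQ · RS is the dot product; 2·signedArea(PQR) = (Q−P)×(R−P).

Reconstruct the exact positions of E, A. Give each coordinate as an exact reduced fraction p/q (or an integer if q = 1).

1. A_x = 2133/610  [D, B, A are collinear ∩ CA ⟂ DB]
2. A_y = -3499/610  [D, B, A are collinear ∩ CA ⟂ DB]
   → A = (2133/610, -3499/610)
3. E_x = 17/2  [line 3211/610·x + 5187/610·y + 78299/3660 = 0 ∩ |EA|² = 2885681/98820]
4. E_y = -70/9  [line 3211/610·x + 5187/610·y + 78299/3660 = 0 ∩ |EA|² = 2885681/98820]
   → E = (17/2, -70/9)

A = (2133/610, -3499/610)
E = (17/2, -70/9)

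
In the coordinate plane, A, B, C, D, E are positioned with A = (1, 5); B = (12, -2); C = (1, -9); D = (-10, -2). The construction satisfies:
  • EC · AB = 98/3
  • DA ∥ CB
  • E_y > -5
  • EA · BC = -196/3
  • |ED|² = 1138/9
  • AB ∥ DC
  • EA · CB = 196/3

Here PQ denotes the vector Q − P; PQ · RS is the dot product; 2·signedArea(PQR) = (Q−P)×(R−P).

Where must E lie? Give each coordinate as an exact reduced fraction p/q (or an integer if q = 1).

E = (1, -13/3)

1. E_x = 1  [EA · BC = -196/3 ∩ EC · AB = 98/3]
2. E_y = -13/3  [EA · BC = -196/3 ∩ EC · AB = 98/3]
   → E = (1, -13/3)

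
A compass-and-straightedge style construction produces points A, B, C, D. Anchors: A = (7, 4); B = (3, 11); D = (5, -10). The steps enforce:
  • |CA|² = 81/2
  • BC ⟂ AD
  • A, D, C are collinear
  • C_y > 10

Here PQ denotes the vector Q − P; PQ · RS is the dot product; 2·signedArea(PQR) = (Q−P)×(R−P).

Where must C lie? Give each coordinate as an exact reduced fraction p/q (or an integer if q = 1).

1. C_x = 79/10  [A, D, C are collinear ∩ BC ⟂ AD]
2. C_y = 103/10  [A, D, C are collinear ∩ BC ⟂ AD]
   → C = (79/10, 103/10)

C = (79/10, 103/10)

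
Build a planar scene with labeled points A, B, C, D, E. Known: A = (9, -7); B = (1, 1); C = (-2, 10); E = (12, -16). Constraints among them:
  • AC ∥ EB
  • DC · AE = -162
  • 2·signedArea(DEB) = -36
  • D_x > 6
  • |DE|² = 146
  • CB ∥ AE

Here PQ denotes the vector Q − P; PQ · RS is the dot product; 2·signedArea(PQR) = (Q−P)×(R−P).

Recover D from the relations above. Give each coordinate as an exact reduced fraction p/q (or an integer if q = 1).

1. D_x = 7  [2·signedArea(DEB) = -36 ∩ DC · AE = -162]
2. D_y = -5  [2·signedArea(DEB) = -36 ∩ DC · AE = -162]
   → D = (7, -5)

D = (7, -5)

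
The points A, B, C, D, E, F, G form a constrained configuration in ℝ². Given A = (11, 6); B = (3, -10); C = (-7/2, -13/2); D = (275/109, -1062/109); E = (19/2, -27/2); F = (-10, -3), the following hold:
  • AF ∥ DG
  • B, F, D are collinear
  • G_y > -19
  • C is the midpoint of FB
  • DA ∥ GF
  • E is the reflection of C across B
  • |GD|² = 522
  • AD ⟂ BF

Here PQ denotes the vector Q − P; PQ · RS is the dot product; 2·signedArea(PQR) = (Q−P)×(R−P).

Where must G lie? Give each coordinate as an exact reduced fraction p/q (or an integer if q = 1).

1. G_x = -2014/109  [DA ∥ GF ∩ AF ∥ DG]
2. G_y = -2043/109  [DA ∥ GF ∩ AF ∥ DG]
   → G = (-2014/109, -2043/109)

G = (-2014/109, -2043/109)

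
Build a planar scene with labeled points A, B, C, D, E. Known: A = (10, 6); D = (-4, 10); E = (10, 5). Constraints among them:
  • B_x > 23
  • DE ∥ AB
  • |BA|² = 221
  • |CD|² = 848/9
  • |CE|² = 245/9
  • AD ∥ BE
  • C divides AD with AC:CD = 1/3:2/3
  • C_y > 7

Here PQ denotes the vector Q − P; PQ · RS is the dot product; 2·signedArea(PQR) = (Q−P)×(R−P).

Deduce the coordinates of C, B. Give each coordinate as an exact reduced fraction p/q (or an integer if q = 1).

B = (24, 1)
C = (16/3, 22/3)

1. C_x = 16/3  [C divides AD with AC:CD = 1/3:2/3]
2. C_y = 22/3  [C divides AD with AC:CD = 1/3:2/3]
   → C = (16/3, 22/3)
3. B_x = 24  [AD ∥ BE ∩ DE ∥ AB]
4. B_y = 1  [AD ∥ BE ∩ DE ∥ AB]
   → B = (24, 1)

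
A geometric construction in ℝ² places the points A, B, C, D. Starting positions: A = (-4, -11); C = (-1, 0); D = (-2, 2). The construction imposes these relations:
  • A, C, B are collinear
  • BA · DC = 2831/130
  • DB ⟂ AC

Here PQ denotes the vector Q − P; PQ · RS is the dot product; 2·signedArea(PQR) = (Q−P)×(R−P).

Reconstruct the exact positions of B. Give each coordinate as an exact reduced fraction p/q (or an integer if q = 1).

1. B_x = -73/130  [A, C, B are collinear ∩ DB ⟂ AC]
2. B_y = 209/130  [A, C, B are collinear ∩ DB ⟂ AC]
   → B = (-73/130, 209/130)

B = (-73/130, 209/130)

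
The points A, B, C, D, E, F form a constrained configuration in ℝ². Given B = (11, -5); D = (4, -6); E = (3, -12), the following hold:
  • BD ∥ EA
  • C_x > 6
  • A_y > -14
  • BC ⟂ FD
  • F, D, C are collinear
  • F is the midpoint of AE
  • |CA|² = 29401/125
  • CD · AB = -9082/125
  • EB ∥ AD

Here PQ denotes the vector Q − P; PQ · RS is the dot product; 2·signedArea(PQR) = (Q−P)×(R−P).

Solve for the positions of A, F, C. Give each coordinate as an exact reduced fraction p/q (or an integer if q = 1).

1. A_x = -4  [EB ∥ AD ∩ BD ∥ EA]
2. A_y = -13  [EB ∥ AD ∩ BD ∥ EA]
   → A = (-4, -13)
3. F_x = -1/2  [F is the midpoint of AE]
4. F_y = -25/2  [F is the midpoint of AE]
   → F = (-1/2, -25/2)
5. C_x = 842/125  [F, D, C are collinear ∩ BC ⟂ FD]
6. C_y = -256/125  [F, D, C are collinear ∩ BC ⟂ FD]
   → C = (842/125, -256/125)

A = (-4, -13)
C = (842/125, -256/125)
F = (-1/2, -25/2)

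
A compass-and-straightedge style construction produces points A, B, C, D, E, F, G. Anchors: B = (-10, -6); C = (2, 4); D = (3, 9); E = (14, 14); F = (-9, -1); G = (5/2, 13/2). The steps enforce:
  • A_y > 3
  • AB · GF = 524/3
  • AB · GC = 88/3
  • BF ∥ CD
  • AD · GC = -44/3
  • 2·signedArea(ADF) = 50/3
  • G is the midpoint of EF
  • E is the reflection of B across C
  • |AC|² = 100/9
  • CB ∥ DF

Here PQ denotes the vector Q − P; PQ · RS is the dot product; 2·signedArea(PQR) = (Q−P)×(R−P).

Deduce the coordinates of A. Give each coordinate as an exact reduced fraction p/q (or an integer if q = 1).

1. A_x = -4/3  [AB · GC = 88/3 ∩ AB · GF = 524/3]
2. A_y = 4  [AB · GC = 88/3 ∩ AB · GF = 524/3]
   → A = (-4/3, 4)

A = (-4/3, 4)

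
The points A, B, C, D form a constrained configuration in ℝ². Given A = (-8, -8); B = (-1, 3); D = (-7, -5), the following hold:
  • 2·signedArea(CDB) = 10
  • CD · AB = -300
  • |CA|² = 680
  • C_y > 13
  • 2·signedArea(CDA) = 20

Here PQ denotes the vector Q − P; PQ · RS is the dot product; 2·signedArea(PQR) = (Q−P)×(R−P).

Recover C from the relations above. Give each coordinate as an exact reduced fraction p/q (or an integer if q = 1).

1. C_x = 6  [2·signedArea(CDB) = 10 ∩ CD · AB = -300]
2. C_y = 14  [2·signedArea(CDB) = 10 ∩ CD · AB = -300]
   → C = (6, 14)

C = (6, 14)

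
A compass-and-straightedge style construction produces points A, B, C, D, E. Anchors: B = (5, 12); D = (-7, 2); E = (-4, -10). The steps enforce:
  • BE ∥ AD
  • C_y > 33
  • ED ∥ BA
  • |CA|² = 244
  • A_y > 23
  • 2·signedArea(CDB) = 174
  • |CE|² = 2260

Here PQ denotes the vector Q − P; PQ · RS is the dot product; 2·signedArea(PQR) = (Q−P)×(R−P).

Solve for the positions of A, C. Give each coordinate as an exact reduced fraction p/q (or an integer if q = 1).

A = (2, 24)
C = (14, 34)

1. A_x = 2  [BE ∥ AD ∩ ED ∥ BA]
2. A_y = 24  [BE ∥ AD ∩ ED ∥ BA]
   → A = (2, 24)
3. C_x = 14  [line -10·x + 12·y + -268 = 0 ∩ |CE|² = 2260]
4. C_y = 34  [line -10·x + 12·y + -268 = 0 ∩ |CE|² = 2260]
   → C = (14, 34)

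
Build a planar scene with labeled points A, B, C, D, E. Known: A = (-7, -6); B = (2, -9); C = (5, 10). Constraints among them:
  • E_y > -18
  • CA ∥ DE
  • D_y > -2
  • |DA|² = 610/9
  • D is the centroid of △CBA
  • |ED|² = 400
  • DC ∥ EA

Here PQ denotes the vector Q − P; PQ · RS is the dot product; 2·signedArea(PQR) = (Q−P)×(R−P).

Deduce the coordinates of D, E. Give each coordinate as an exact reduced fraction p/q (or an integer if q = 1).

1. D_x = 0  [D is the centroid of △CBA]
2. D_y = -5/3  [D is the centroid of △CBA]
   → D = (0, -5/3)
3. E_x = -12  [DC ∥ EA ∩ CA ∥ DE]
4. E_y = -53/3  [DC ∥ EA ∩ CA ∥ DE]
   → E = (-12, -53/3)

D = (0, -5/3)
E = (-12, -53/3)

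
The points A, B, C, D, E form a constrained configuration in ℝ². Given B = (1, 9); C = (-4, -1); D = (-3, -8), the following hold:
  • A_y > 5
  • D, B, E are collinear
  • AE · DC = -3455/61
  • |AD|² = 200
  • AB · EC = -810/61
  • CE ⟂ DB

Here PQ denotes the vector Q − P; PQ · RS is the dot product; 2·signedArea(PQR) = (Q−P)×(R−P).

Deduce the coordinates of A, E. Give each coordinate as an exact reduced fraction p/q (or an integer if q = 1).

A = (-5, 6)
E = (-91/61, -97/61)

1. E_x = -91/61  [D, B, E are collinear ∩ CE ⟂ DB]
2. E_y = -97/61  [D, B, E are collinear ∩ CE ⟂ DB]
   → E = (-91/61, -97/61)
3. A_x = -5  [AE · DC = -3455/61 ∩ AB · EC = -810/61]
4. A_y = 6  [AE · DC = -3455/61 ∩ AB · EC = -810/61]
   → A = (-5, 6)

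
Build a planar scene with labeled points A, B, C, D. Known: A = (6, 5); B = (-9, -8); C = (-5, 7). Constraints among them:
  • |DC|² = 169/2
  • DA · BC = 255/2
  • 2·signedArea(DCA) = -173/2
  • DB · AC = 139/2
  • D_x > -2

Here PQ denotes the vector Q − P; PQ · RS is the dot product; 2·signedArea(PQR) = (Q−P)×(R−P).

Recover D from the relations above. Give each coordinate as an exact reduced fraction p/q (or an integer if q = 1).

1. D_x = -3/2  [DA · BC = 255/2 ∩ DB · AC = 139/2]
2. D_y = -3/2  [DA · BC = 255/2 ∩ DB · AC = 139/2]
   → D = (-3/2, -3/2)

D = (-3/2, -3/2)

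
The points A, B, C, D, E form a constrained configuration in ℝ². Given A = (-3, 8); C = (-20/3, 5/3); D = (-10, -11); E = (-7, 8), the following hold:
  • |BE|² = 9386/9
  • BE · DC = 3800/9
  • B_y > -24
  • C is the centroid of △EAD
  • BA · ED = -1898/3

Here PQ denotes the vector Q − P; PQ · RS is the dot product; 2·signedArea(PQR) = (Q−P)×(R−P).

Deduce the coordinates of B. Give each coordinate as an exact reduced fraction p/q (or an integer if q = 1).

B = (-40/3, -71/3)

1. B_x = -40/3  [BE · DC = 3800/9 ∩ BA · ED = -1898/3]
2. B_y = -71/3  [BE · DC = 3800/9 ∩ BA · ED = -1898/3]
   → B = (-40/3, -71/3)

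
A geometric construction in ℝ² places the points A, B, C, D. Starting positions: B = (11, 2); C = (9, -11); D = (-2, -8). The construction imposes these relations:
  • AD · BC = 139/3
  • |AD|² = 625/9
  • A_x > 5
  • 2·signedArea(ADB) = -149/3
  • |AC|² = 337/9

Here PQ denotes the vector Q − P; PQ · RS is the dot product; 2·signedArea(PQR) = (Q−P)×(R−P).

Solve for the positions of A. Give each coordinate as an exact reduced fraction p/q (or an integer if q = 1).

A = (6, -17/3)

1. A_x = 6  [2·signedArea(ADB) = -149/3 ∩ AD · BC = 139/3]
2. A_y = -17/3  [2·signedArea(ADB) = -149/3 ∩ AD · BC = 139/3]
   → A = (6, -17/3)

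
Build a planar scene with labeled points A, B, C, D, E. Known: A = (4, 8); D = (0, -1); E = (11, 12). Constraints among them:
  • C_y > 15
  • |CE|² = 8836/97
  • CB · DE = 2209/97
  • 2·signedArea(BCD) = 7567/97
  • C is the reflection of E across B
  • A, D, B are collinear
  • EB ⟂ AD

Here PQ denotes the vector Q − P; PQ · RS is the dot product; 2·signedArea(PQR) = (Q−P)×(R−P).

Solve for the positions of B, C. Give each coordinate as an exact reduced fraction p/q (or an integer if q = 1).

1. B_x = 644/97  [A, D, B are collinear ∩ EB ⟂ AD]
2. B_y = 1352/97  [A, D, B are collinear ∩ EB ⟂ AD]
   → B = (644/97, 1352/97)
3. C_x = 221/97  [C is the reflection of E across B]
4. C_y = 1540/97  [C is the reflection of E across B]
   → C = (221/97, 1540/97)

B = (644/97, 1352/97)
C = (221/97, 1540/97)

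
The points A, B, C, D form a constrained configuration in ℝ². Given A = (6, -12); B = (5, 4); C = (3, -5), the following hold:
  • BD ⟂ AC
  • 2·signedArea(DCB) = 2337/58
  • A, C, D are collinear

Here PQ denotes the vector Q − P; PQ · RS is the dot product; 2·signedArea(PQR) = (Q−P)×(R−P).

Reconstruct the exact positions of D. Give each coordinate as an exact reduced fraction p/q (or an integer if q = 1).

1. D_x = 3/58  [A, C, D are collinear ∩ BD ⟂ AC]
2. D_y = 109/58  [A, C, D are collinear ∩ BD ⟂ AC]
   → D = (3/58, 109/58)

D = (3/58, 109/58)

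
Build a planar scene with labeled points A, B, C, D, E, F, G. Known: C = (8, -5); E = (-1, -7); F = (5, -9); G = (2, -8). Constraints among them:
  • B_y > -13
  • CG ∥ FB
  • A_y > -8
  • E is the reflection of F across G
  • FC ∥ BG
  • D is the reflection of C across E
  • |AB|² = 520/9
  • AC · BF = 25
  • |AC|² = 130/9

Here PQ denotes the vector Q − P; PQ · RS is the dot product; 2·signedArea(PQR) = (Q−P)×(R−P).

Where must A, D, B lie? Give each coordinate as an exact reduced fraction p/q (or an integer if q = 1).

1. D_x = -10  [D is the reflection of C across E]
2. D_y = -9  [D is the reflection of C across E]
   → D = (-10, -9)
3. B_x = -1  [FC ∥ BG ∩ CG ∥ FB]
4. B_y = -12  [FC ∥ BG ∩ CG ∥ FB]
   → B = (-1, -12)
5. A_x = 5  [line -6·x + -3·y + 8 = 0 ∩ |AB|² = 520/9]
6. A_y = -22/3  [line -6·x + -3·y + 8 = 0 ∩ |AB|² = 520/9]
   → A = (5, -22/3)

A = (5, -22/3)
B = (-1, -12)
D = (-10, -9)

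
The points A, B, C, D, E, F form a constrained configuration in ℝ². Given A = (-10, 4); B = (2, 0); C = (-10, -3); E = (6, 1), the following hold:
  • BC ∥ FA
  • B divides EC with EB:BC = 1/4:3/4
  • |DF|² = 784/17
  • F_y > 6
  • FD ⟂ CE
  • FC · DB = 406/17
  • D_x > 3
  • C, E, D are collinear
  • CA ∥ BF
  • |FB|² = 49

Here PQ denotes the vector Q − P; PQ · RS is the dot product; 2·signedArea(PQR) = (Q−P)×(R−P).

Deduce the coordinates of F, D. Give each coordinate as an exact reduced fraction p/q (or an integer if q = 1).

D = (62/17, 7/17)
F = (2, 7)

1. F_x = 2  [BC ∥ FA ∩ CA ∥ BF]
2. F_y = 7  [BC ∥ FA ∩ CA ∥ BF]
   → F = (2, 7)
3. D_x = 62/17  [C, E, D are collinear ∩ FD ⟂ CE]
4. D_y = 7/17  [C, E, D are collinear ∩ FD ⟂ CE]
   → D = (62/17, 7/17)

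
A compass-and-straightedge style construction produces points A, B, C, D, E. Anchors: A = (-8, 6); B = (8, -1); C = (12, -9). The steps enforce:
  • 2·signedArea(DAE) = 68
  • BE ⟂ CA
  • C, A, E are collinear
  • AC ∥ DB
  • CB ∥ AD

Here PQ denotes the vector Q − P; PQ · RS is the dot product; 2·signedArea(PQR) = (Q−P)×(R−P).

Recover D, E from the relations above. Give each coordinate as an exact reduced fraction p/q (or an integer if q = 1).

D = (-12, 14)
E = (28/5, -21/5)

1. D_x = -12  [AC ∥ DB ∩ CB ∥ AD]
2. D_y = 14  [AC ∥ DB ∩ CB ∥ AD]
   → D = (-12, 14)
3. E_x = 28/5  [C, A, E are collinear ∩ BE ⟂ CA]
4. E_y = -21/5  [C, A, E are collinear ∩ BE ⟂ CA]
   → E = (28/5, -21/5)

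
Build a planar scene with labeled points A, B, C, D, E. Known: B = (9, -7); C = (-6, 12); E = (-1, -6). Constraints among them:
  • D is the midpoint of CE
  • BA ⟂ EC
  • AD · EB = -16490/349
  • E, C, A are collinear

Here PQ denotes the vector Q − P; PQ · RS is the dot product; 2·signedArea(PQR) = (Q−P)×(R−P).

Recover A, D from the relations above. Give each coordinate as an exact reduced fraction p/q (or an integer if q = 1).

A = (-9/349, -3318/349)
D = (-7/2, 3)

1. A_x = -9/349  [E, C, A are collinear ∩ BA ⟂ EC]
2. A_y = -3318/349  [E, C, A are collinear ∩ BA ⟂ EC]
   → A = (-9/349, -3318/349)
3. D_x = -7/2  [D is the midpoint of CE]
4. D_y = 3  [D is the midpoint of CE]
   → D = (-7/2, 3)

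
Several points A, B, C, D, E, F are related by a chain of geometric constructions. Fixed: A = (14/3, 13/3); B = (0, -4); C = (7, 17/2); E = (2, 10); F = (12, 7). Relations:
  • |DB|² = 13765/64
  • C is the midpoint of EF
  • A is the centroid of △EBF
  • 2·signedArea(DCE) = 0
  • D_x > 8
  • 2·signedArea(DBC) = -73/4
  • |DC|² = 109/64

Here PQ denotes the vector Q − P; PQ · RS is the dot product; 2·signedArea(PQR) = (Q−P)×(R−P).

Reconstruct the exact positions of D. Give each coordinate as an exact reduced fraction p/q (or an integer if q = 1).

D = (33/4, 65/8)

1. D_x = 33/4  [2·signedArea(DCE) = 0 ∩ 2·signedArea(DBC) = -73/4]
2. D_y = 65/8  [2·signedArea(DCE) = 0 ∩ 2·signedArea(DBC) = -73/4]
   → D = (33/4, 65/8)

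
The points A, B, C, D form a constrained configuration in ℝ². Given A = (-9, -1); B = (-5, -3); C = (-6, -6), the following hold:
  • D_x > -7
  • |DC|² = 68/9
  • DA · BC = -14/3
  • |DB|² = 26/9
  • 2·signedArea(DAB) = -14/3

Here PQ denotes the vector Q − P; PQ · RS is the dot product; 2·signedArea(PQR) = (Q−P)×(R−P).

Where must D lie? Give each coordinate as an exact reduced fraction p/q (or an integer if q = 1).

1. D_x = -20/3  [DA · BC = -14/3 ∩ 2·signedArea(DAB) = -14/3]
2. D_y = -10/3  [DA · BC = -14/3 ∩ 2·signedArea(DAB) = -14/3]
   → D = (-20/3, -10/3)

D = (-20/3, -10/3)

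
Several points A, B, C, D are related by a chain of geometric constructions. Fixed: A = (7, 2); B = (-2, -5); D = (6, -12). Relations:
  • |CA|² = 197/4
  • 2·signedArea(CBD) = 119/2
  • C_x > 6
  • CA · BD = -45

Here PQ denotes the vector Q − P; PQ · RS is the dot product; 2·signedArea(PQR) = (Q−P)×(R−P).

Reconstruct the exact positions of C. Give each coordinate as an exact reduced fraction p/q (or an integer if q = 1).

C = (13/2, -5)

1. C_x = 13/2  [2·signedArea(CBD) = 119/2 ∩ CA · BD = -45]
2. C_y = -5  [2·signedArea(CBD) = 119/2 ∩ CA · BD = -45]
   → C = (13/2, -5)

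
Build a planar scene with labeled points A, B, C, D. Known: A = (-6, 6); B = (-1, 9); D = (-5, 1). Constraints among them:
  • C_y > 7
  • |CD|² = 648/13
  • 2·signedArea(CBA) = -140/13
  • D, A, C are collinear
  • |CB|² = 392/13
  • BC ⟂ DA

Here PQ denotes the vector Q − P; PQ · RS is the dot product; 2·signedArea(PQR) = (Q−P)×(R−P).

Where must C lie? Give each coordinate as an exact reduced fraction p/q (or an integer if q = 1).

C = (-83/13, 103/13)

1. C_x = -83/13  [D, A, C are collinear ∩ BC ⟂ DA]
2. C_y = 103/13  [D, A, C are collinear ∩ BC ⟂ DA]
   → C = (-83/13, 103/13)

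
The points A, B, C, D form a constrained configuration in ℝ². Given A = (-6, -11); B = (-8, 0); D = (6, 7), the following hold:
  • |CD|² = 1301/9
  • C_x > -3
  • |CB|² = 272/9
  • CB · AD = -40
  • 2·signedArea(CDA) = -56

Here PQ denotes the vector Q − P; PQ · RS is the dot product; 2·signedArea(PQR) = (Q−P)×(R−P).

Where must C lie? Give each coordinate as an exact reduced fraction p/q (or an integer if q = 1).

1. C_x = -8/3  [2·signedArea(CDA) = -56 ∩ CB · AD = -40]
2. C_y = -4/3  [2·signedArea(CDA) = -56 ∩ CB · AD = -40]
   → C = (-8/3, -4/3)

C = (-8/3, -4/3)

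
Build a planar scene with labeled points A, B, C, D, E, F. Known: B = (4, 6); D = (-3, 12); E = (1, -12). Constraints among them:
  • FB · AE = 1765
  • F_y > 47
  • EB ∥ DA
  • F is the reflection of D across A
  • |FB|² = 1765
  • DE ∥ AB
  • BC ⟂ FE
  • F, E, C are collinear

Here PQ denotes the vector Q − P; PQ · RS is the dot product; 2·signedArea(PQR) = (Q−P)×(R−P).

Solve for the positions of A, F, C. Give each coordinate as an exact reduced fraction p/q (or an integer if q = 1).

A = (0, 30)
C = (1444/901, 5478/901)
F = (3, 48)

1. A_x = 0  [DE ∥ AB ∩ EB ∥ DA]
2. A_y = 30  [DE ∥ AB ∩ EB ∥ DA]
   → A = (0, 30)
3. F_x = 3  [F is the reflection of D across A]
4. F_y = 48  [F is the reflection of D across A]
   → F = (3, 48)
5. C_x = 1444/901  [F, E, C are collinear ∩ BC ⟂ FE]
6. C_y = 5478/901  [F, E, C are collinear ∩ BC ⟂ FE]
   → C = (1444/901, 5478/901)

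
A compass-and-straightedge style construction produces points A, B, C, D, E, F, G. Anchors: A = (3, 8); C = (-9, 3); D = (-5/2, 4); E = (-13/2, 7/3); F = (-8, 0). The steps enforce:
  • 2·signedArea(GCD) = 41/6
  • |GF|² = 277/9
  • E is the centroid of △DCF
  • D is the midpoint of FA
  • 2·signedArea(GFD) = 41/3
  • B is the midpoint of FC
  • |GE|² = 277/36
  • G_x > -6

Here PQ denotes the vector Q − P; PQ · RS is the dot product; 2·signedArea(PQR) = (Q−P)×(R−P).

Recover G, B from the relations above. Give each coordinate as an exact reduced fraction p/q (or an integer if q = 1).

1. G_x = -5  [2·signedArea(GCD) = 41/6 ∩ 2·signedArea(GFD) = 41/3]
2. G_y = 14/3  [2·signedArea(GCD) = 41/6 ∩ 2·signedArea(GFD) = 41/3]
   → G = (-5, 14/3)
3. B_x = -17/2  [B is the midpoint of FC]
4. B_y = 3/2  [B is the midpoint of FC]
   → B = (-17/2, 3/2)

B = (-17/2, 3/2)
G = (-5, 14/3)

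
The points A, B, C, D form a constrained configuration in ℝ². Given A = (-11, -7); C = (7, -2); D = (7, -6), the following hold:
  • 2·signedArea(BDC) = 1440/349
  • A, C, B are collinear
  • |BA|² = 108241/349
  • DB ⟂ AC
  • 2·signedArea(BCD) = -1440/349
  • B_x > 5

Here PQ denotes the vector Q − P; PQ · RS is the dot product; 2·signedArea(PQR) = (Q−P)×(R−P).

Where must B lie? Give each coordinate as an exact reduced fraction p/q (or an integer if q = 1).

B = (2083/349, -798/349)

1. B_x = 2083/349  [A, C, B are collinear ∩ DB ⟂ AC]
2. B_y = -798/349  [A, C, B are collinear ∩ DB ⟂ AC]
   → B = (2083/349, -798/349)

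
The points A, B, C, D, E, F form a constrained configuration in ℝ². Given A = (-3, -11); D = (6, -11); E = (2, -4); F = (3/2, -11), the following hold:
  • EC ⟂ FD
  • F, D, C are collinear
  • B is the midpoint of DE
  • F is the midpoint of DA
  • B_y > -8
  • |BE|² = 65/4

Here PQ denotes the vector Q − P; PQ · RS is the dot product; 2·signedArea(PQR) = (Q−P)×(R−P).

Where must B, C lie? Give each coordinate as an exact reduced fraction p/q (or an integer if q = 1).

B = (4, -15/2)
C = (2, -11)

1. B_x = 4  [B is the midpoint of DE]
2. B_y = -15/2  [B is the midpoint of DE]
   → B = (4, -15/2)
3. C_x = 2  [F, D, C are collinear ∩ EC ⟂ FD]
4. C_y = -11  [F, D, C are collinear ∩ EC ⟂ FD]
   → C = (2, -11)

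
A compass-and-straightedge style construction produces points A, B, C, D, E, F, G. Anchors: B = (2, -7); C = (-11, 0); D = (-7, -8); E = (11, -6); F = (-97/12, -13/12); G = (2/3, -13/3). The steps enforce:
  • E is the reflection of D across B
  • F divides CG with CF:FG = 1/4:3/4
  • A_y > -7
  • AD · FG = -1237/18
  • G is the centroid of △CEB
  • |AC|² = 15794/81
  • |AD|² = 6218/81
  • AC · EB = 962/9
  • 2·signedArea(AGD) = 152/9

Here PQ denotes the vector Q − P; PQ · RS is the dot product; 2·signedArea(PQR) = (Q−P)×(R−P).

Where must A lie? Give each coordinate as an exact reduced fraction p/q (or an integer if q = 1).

1. A_x = 14/9  [AD · FG = -1237/18 ∩ AC · EB = 962/9]
2. A_y = -55/9  [AD · FG = -1237/18 ∩ AC · EB = 962/9]
   → A = (14/9, -55/9)

A = (14/9, -55/9)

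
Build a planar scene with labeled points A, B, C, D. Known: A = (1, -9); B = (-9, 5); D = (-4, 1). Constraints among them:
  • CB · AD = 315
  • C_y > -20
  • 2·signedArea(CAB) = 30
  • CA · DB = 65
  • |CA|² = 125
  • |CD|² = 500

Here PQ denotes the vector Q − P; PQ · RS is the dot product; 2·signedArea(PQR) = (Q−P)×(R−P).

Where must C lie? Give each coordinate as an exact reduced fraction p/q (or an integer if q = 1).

1. C_x = 6  [2·signedArea(CAB) = 30 ∩ CA · DB = 65]
2. C_y = -19  [2·signedArea(CAB) = 30 ∩ CA · DB = 65]
   → C = (6, -19)

C = (6, -19)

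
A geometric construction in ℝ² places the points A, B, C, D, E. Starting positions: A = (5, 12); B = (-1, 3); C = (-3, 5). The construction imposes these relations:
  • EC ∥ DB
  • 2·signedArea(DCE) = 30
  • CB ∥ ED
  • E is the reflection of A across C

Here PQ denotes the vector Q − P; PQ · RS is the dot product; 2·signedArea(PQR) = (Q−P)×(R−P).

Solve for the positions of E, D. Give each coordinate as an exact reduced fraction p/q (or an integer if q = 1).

1. E_x = -11  [E is the reflection of A across C]
2. E_y = -2  [E is the reflection of A across C]
   → E = (-11, -2)
3. D_x = -9  [EC ∥ DB ∩ CB ∥ ED]
4. D_y = -4  [EC ∥ DB ∩ CB ∥ ED]
   → D = (-9, -4)

D = (-9, -4)
E = (-11, -2)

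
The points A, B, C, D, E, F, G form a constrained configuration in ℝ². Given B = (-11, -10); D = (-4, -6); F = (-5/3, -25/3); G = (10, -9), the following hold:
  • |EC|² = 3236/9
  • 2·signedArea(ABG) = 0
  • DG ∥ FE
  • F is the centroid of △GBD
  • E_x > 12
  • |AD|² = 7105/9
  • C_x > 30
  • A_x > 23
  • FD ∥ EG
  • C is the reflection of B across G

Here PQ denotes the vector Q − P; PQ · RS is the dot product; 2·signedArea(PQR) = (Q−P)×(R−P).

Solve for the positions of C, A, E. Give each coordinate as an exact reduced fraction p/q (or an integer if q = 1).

A = (24, -25/3)
C = (31, -8)
E = (37/3, -34/3)

1. C_x = 31  [C is the reflection of B across G]
2. C_y = -8  [C is the reflection of B across G]
   → C = (31, -8)
3. A_x = 24  [line -1·x + 21·y + 199 = 0 ∩ |AD|² = 7105/9]
4. A_y = -25/3  [line -1·x + 21·y + 199 = 0 ∩ |AD|² = 7105/9]
   → A = (24, -25/3)
5. E_x = 37/3  [FD ∥ EG ∩ DG ∥ FE]
6. E_y = -34/3  [FD ∥ EG ∩ DG ∥ FE]
   → E = (37/3, -34/3)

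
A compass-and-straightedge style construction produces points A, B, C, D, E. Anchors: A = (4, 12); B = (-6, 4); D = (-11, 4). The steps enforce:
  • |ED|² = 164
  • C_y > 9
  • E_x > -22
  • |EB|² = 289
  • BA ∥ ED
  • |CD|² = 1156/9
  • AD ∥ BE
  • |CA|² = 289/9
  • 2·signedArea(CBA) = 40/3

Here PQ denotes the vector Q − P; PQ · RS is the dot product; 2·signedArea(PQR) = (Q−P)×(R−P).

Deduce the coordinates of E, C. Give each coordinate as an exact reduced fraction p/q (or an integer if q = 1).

1. E_x = -21  [BA ∥ ED ∩ AD ∥ BE]
2. E_y = -4  [BA ∥ ED ∩ AD ∥ BE]
   → E = (-21, -4)
3. C_x = -1  [line -8·x + 10·y + -304/3 = 0 ∩ |CD|² = 1156/9]
4. C_y = 28/3  [line -8·x + 10·y + -304/3 = 0 ∩ |CD|² = 1156/9]
   → C = (-1, 28/3)

C = (-1, 28/3)
E = (-21, -4)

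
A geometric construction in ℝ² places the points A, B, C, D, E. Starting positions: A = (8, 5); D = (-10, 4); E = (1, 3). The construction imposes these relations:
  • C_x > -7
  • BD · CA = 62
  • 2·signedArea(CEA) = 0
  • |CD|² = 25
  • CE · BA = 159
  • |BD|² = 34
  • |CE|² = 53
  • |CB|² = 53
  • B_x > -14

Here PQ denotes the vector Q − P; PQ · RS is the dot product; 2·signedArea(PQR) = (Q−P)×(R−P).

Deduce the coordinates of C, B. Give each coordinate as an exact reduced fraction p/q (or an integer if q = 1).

1. C_x = -6  [line -2·x + 7·y + -19 = 0 ∩ |CD|² = 25]
2. C_y = 1  [line -2·x + 7·y + -19 = 0 ∩ |CD|² = 25]
   → C = (-6, 1)
3. B_x = -13  [line -14·x + -4·y + -186 = 0 ∩ |BD|² = 34]
4. B_y = -1  [line -14·x + -4·y + -186 = 0 ∩ |BD|² = 34]
   → B = (-13, -1)

B = (-13, -1)
C = (-6, 1)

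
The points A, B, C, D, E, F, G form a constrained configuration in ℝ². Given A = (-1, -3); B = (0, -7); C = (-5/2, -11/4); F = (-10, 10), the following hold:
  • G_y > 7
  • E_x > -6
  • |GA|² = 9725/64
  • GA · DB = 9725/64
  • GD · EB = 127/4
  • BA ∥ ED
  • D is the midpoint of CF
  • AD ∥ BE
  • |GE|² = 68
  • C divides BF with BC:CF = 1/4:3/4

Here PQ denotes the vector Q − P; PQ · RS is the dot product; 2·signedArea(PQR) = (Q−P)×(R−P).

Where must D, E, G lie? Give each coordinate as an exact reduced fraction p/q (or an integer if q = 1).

D = (-25/4, 29/8)
E = (-21/4, -3/8)
G = (-29/4, 61/8)

1. D_x = -25/4  [D is the midpoint of CF]
2. D_y = 29/8  [D is the midpoint of CF]
   → D = (-25/4, 29/8)
3. E_x = -21/4  [BA ∥ ED ∩ AD ∥ BE]
4. E_y = -3/8  [BA ∥ ED ∩ AD ∥ BE]
   → E = (-21/4, -3/8)
5. G_x = -29/4  [GD · EB = 127/4 ∩ GA · DB = 9725/64]
6. G_y = 61/8  [GD · EB = 127/4 ∩ GA · DB = 9725/64]
   → G = (-29/4, 61/8)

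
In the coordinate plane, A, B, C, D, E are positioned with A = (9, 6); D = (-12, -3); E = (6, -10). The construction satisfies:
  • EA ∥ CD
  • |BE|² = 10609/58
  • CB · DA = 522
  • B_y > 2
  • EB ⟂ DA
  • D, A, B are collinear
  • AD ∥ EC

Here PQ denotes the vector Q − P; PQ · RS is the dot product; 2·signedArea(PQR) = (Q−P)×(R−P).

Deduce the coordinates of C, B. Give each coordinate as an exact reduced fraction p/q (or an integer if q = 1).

B = (39/58, 141/58)
C = (-15, -19)

1. C_x = -15  [EA ∥ CD ∩ AD ∥ EC]
2. C_y = -19  [EA ∥ CD ∩ AD ∥ EC]
   → C = (-15, -19)
3. B_x = 39/58  [D, A, B are collinear ∩ EB ⟂ DA]
4. B_y = 141/58  [D, A, B are collinear ∩ EB ⟂ DA]
   → B = (39/58, 141/58)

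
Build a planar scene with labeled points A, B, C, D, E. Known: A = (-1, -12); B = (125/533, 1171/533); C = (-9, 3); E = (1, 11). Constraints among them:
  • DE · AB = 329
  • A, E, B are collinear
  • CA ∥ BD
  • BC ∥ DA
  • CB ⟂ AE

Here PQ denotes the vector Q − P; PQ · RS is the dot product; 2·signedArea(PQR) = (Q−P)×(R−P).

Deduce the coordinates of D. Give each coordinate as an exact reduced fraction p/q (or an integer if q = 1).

D = (4389/533, -6824/533)

1. D_x = 4389/533  [BC ∥ DA ∩ CA ∥ BD]
2. D_y = -6824/533  [BC ∥ DA ∩ CA ∥ BD]
   → D = (4389/533, -6824/533)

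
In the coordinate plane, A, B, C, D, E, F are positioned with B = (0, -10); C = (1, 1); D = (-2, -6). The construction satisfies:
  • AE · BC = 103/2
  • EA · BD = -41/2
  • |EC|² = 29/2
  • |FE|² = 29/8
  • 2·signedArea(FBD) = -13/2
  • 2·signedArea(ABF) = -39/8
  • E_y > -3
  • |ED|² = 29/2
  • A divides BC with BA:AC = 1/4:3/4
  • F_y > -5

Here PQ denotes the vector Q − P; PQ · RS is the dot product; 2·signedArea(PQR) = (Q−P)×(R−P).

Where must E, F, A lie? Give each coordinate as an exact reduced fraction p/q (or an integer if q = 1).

1. A_x = 1/4  [A divides BC with BA:AC = 1/4:3/4]
2. A_y = -29/4  [A divides BC with BA:AC = 1/4:3/4]
   → A = (1/4, -29/4)
3. E_x = -1/2  [EA · BD = -41/2 ∩ AE · BC = 103/2]
4. E_y = -5/2  [EA · BD = -41/2 ∩ AE · BC = 103/2]
   → E = (-1/2, -5/2)
5. F_x = -5/4  [2·signedArea(FBD) = -13/2 ∩ 2·signedArea(ABF) = -39/8]
6. F_y = -17/4  [2·signedArea(FBD) = -13/2 ∩ 2·signedArea(ABF) = -39/8]
   → F = (-5/4, -17/4)

A = (1/4, -29/4)
E = (-1/2, -5/2)
F = (-5/4, -17/4)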